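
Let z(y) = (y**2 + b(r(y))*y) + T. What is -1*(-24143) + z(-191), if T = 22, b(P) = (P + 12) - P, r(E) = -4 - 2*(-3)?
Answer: 58354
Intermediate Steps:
r(E) = 2 (r(E) = -4 + 6 = 2)
b(P) = 12 (b(P) = (12 + P) - P = 12)
z(y) = 22 + y**2 + 12*y (z(y) = (y**2 + 12*y) + 22 = 22 + y**2 + 12*y)
-1*(-24143) + z(-191) = -1*(-24143) + (22 + (-191)**2 + 12*(-191)) = 24143 + (22 + 36481 - 2292) = 24143 + 34211 = 58354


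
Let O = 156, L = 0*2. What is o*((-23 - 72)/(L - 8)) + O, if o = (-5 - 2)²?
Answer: 5903/8 ≈ 737.88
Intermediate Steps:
L = 0
o = 49 (o = (-7)² = 49)
o*((-23 - 72)/(L - 8)) + O = 49*((-23 - 72)/(0 - 8)) + 156 = 49*(-95/(-8)) + 156 = 49*(-95*(-⅛)) + 156 = 49*(95/8) + 156 = 4655/8 + 156 = 5903/8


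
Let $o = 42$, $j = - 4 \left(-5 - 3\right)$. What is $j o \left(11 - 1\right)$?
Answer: $13440$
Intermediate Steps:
$j = 32$ ($j = \left(-4\right) \left(-8\right) = 32$)
$j o \left(11 - 1\right) = 32 \cdot 42 \left(11 - 1\right) = 1344 \cdot 10 = 13440$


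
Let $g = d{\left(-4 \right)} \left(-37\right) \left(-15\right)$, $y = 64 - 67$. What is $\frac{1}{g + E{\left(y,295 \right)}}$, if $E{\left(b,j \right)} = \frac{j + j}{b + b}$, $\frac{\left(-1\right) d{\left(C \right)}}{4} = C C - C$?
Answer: $- \frac{3}{133495} \approx -2.2473 \cdot 10^{-5}$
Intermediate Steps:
$d{\left(C \right)} = - 4 C^{2} + 4 C$ ($d{\left(C \right)} = - 4 \left(C C - C\right) = - 4 \left(C^{2} - C\right) = - 4 C^{2} + 4 C$)
$y = -3$ ($y = 64 - 67 = -3$)
$g = -44400$ ($g = 4 \left(-4\right) \left(1 - -4\right) \left(-37\right) \left(-15\right) = 4 \left(-4\right) \left(1 + 4\right) \left(-37\right) \left(-15\right) = 4 \left(-4\right) 5 \left(-37\right) \left(-15\right) = \left(-80\right) \left(-37\right) \left(-15\right) = 2960 \left(-15\right) = -44400$)
$E{\left(b,j \right)} = \frac{j}{b}$ ($E{\left(b,j \right)} = \frac{2 j}{2 b} = 2 j \frac{1}{2 b} = \frac{j}{b}$)
$\frac{1}{g + E{\left(y,295 \right)}} = \frac{1}{-44400 + \frac{295}{-3}} = \frac{1}{-44400 + 295 \left(- \frac{1}{3}\right)} = \frac{1}{-44400 - \frac{295}{3}} = \frac{1}{- \frac{133495}{3}} = - \frac{3}{133495}$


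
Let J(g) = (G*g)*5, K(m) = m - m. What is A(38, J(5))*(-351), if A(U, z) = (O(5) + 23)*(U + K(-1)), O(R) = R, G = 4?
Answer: -373464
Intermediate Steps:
K(m) = 0
J(g) = 20*g (J(g) = (4*g)*5 = 20*g)
A(U, z) = 28*U (A(U, z) = (5 + 23)*(U + 0) = 28*U)
A(38, J(5))*(-351) = (28*38)*(-351) = 1064*(-351) = -373464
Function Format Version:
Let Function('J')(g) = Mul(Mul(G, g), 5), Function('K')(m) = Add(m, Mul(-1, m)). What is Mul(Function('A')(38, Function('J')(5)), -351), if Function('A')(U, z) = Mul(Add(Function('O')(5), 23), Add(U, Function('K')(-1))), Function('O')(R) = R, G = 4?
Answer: -373464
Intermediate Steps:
Function('K')(m) = 0
Function('J')(g) = Mul(20, g) (Function('J')(g) = Mul(Mul(4, g), 5) = Mul(20, g))
Function('A')(U, z) = Mul(28, U) (Function('A')(U, z) = Mul(Add(5, 23), Add(U, 0)) = Mul(28, U))
Mul(Function('A')(38, Function('J')(5)), -351) = Mul(Mul(28, 38), -351) = Mul(1064, -351) = -373464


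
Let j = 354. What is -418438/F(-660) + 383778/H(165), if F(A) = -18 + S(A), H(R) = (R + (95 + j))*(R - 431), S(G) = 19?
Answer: -34170675845/81662 ≈ -4.1844e+5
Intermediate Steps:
H(R) = (-431 + R)*(449 + R) (H(R) = (R + (95 + 354))*(R - 431) = (R + 449)*(-431 + R) = (449 + R)*(-431 + R) = (-431 + R)*(449 + R))
F(A) = 1 (F(A) = -18 + 19 = 1)
-418438/F(-660) + 383778/H(165) = -418438/1 + 383778/(-193519 + 165² + 18*165) = -418438*1 + 383778/(-193519 + 27225 + 2970) = -418438 + 383778/(-163324) = -418438 + 383778*(-1/163324) = -418438 - 191889/81662 = -34170675845/81662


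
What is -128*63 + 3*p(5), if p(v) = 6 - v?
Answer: -8061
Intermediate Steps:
-128*63 + 3*p(5) = -128*63 + 3*(6 - 1*5) = -8064 + 3*(6 - 5) = -8064 + 3*1 = -8064 + 3 = -8061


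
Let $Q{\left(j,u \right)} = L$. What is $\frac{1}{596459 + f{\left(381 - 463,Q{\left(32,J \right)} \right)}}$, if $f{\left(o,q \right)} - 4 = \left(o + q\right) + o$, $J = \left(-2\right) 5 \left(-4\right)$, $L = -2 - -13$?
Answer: $\frac{1}{596310} \approx 1.677 \cdot 10^{-6}$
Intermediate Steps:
$L = 11$ ($L = -2 + 13 = 11$)
$J = 40$ ($J = \left(-10\right) \left(-4\right) = 40$)
$Q{\left(j,u \right)} = 11$
$f{\left(o,q \right)} = 4 + q + 2 o$ ($f{\left(o,q \right)} = 4 + \left(\left(o + q\right) + o\right) = 4 + \left(q + 2 o\right) = 4 + q + 2 o$)
$\frac{1}{596459 + f{\left(381 - 463,Q{\left(32,J \right)} \right)}} = \frac{1}{596459 + \left(4 + 11 + 2 \left(381 - 463\right)\right)} = \frac{1}{596459 + \left(4 + 11 + 2 \left(-82\right)\right)} = \frac{1}{596459 + \left(4 + 11 - 164\right)} = \frac{1}{596459 - 149} = \frac{1}{596310}$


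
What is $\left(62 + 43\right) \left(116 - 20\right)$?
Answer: $10080$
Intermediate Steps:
$\left(62 + 43\right) \left(116 - 20\right) = 105 \cdot 96 = 10080$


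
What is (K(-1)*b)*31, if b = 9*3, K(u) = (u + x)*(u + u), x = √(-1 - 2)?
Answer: 1674 - 1674*I*√3 ≈ 1674.0 - 2899.5*I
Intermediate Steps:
x = I*√3 (x = √(-3) = I*√3 ≈ 1.732*I)
K(u) = 2*u*(u + I*√3) (K(u) = (u + I*√3)*(u + u) = (u + I*√3)*(2*u) = 2*u*(u + I*√3))
b = 27
(K(-1)*b)*31 = ((2*(-1)*(-1 + I*√3))*27)*31 = ((2 - 2*I*√3)*27)*31 = (54 - 54*I*√3)*31 = 1674 - 1674*I*√3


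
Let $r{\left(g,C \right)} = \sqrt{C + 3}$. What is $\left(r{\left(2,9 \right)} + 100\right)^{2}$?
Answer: $10012 + 400 \sqrt{3} \approx 10705.0$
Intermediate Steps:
$r{\left(g,C \right)} = \sqrt{3 + C}$
$\left(r{\left(2,9 \right)} + 100\right)^{2} = \left(\sqrt{3 + 9} + 100\right)^{2} = \left(\sqrt{12} + 100\right)^{2} = \left(2 \sqrt{3} + 100\right)^{2} = \left(100 + 2 \sqrt{3}\right)^{2}$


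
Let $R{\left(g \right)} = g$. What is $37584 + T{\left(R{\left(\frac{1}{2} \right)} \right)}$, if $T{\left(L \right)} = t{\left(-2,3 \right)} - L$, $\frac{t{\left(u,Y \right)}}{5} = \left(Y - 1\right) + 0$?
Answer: $\frac{75187}{2} \approx 37594.0$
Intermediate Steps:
$t{\left(u,Y \right)} = -5 + 5 Y$ ($t{\left(u,Y \right)} = 5 \left(\left(Y - 1\right) + 0\right) = 5 \left(\left(-1 + Y\right) + 0\right) = 5 \left(-1 + Y\right) = -5 + 5 Y$)
$T{\left(L \right)} = 10 - L$ ($T{\left(L \right)} = \left(-5 + 5 \cdot 3\right) - L = \left(-5 + 15\right) - L = 10 - L$)
$37584 + T{\left(R{\left(\frac{1}{2} \right)} \right)} = 37584 + \left(10 - \frac{1}{2}\right) = 37584 + \frac{19}{2} = \frac{75187}{2}$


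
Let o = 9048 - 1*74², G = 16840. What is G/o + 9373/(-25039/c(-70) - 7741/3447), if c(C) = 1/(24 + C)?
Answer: 16743503901953/3545411976061 ≈ 4.7226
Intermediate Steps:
o = 3572 (o = 9048 - 1*5476 = 9048 - 5476 = 3572)
G/o + 9373/(-25039/c(-70) - 7741/3447) = 16840/3572 + 9373/(-25039/(1/(24 - 70)) - 7741/3447) = 16840*(1/3572) + 9373/(-25039/(1/(-46)) - 7741*1/3447) = 4210/893 + 9373/(-25039/(-1/46) - 7741/3447) = 4210/893 + 9373/(-25039*(-46) - 7741/3447) = 4210/893 + 9373/(1151794 - 7741/3447) = 4210/893 + 9373/(3970226177/3447) = 4210/893 + 9373*(3447/3970226177) = 4210/893 + 32308731/3970226177 = 16743503901953/3545411976061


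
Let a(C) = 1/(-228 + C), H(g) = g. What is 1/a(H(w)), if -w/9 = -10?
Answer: -138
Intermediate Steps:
w = 90 (w = -9*(-10) = 90)
1/a(H(w)) = 1/(1/(-228 + 90)) = 1/(1/(-138)) = 1/(-1/138) = -138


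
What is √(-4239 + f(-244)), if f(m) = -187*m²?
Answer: I*√11137471 ≈ 3337.3*I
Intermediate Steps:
√(-4239 + f(-244)) = √(-4239 - 187*(-244)²) = √(-4239 - 187*59536) = √(-4239 - 11133232) = √(-11137471) = I*√11137471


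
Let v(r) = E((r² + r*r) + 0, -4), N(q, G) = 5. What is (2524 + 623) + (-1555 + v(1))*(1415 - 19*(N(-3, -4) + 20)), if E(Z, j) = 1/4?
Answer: -1458318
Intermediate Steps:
E(Z, j) = ¼
v(r) = ¼
(2524 + 623) + (-1555 + v(1))*(1415 - 19*(N(-3, -4) + 20)) = (2524 + 623) + (-1555 + ¼)*(1415 - 19*(5 + 20)) = 3147 - 6219*(1415 - 19*25)/4 = 3147 - 6219*(1415 - 475)/4 = 3147 - 6219/4*940 = 3147 - 1461465 = -1458318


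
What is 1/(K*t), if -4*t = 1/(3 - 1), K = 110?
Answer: -4/55 ≈ -0.072727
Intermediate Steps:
t = -1/8 (t = -1/(4*(3 - 1)) = -1/4/2 = -1/4*1/2 = -1/8 ≈ -0.12500)
1/(K*t) = 1/(110*(-1/8)) = 1/(-55/4) = -4/55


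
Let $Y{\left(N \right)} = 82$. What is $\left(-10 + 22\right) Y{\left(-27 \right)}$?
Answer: $984$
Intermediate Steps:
$\left(-10 + 22\right) Y{\left(-27 \right)} = \left(-10 + 22\right) 82 = 12 \cdot 82 = 984$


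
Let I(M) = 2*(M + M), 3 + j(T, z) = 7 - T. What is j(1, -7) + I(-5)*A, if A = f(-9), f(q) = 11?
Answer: -217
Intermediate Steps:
j(T, z) = 4 - T (j(T, z) = -3 + (7 - T) = 4 - T)
I(M) = 4*M (I(M) = 2*(2*M) = 4*M)
A = 11
j(1, -7) + I(-5)*A = (4 - 1*1) + (4*(-5))*11 = (4 - 1) - 20*11 = 3 - 220 = -217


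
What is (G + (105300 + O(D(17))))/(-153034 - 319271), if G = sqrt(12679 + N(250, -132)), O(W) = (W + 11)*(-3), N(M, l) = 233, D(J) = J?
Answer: -35072/157435 - 4*sqrt(807)/472305 ≈ -0.22301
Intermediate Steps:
O(W) = -33 - 3*W (O(W) = (11 + W)*(-3) = -33 - 3*W)
G = 4*sqrt(807) (G = sqrt(12679 + 233) = sqrt(12912) = 4*sqrt(807) ≈ 113.63)
(G + (105300 + O(D(17))))/(-153034 - 319271) = (4*sqrt(807) + (105300 + (-33 - 3*17)))/(-153034 - 319271) = (4*sqrt(807) + (105300 + (-33 - 51)))/(-472305) = (4*sqrt(807) + (105300 - 84))*(-1/472305) = (4*sqrt(807) + 105216)*(-1/472305) = (105216 + 4*sqrt(807))*(-1/472305) = -35072/157435 - 4*sqrt(807)/472305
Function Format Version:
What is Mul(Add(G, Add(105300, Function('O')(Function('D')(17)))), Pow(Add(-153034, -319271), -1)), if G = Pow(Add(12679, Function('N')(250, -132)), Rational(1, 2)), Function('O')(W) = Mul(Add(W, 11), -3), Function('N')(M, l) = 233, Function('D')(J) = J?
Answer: Add(Rational(-35072, 157435), Mul(Rational(-4, 472305), Pow(807, Rational(1, 2)))) ≈ -0.22301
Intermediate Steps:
Function('O')(W) = Add(-33, Mul(-3, W)) (Function('O')(W) = Mul(Add(11, W), -3) = Add(-33, Mul(-3, W)))
G = Mul(4, Pow(807, Rational(1, 2))) (G = Pow(Add(12679, 233), Rational(1, 2)) = Pow(12912, Rational(1, 2)) = Mul(4, Pow(807, Rational(1, 2))) ≈ 113.63)
Mul(Add(G, Add(105300, Function('O')(Function('D')(17)))), Pow(Add(-153034, -319271), -1)) = Mul(Add(Mul(4, Pow(807, Rational(1, 2))), Add(105300, Add(-33, Mul(-3, 17)))), Pow(Add(-153034, -319271), -1)) = Mul(Add(Mul(4, Pow(807, Rational(1, 2))), Add(105300, Add(-33, -51))), Pow(-472305, -1)) = Mul(Add(Mul(4, Pow(807, Rational(1, 2))), Add(105300, -84)), Rational(-1, 472305)) = Mul(Add(Mul(4, Pow(807, Rational(1, 2))), 105216), Rational(-1, 472305)) = Mul(Add(105216, Mul(4, Pow(807, Rational(1, 2)))), Rational(-1, 472305)) = Add(Rational(-35072, 157435), Mul(Rational(-4, 472305), Pow(807, Rational(1, 2))))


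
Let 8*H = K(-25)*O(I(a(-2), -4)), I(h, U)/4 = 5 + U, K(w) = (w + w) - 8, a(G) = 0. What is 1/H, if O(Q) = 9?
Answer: -4/261 ≈ -0.015326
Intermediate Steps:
K(w) = -8 + 2*w (K(w) = 2*w - 8 = -8 + 2*w)
I(h, U) = 20 + 4*U (I(h, U) = 4*(5 + U) = 20 + 4*U)
H = -261/4 (H = ((-8 + 2*(-25))*9)/8 = ((-8 - 50)*9)/8 = (-58*9)/8 = (⅛)*(-522) = -261/4 ≈ -65.250)
1/H = 1/(-261/4) = -4/261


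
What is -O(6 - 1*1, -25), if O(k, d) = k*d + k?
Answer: 120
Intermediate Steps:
O(k, d) = k + d*k (O(k, d) = d*k + k = k + d*k)
-O(6 - 1*1, -25) = -(6 - 1*1)*(1 - 25) = -(6 - 1)*(-24) = -5*(-24) = -1*(-120) = 120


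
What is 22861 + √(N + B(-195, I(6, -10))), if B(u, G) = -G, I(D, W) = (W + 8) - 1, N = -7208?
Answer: 22861 + I*√7205 ≈ 22861.0 + 84.882*I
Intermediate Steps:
I(D, W) = 7 + W (I(D, W) = (8 + W) - 1 = 7 + W)
22861 + √(N + B(-195, I(6, -10))) = 22861 + √(-7208 - (7 - 10)) = 22861 + √(-7208 - 1*(-3)) = 22861 + √(-7208 + 3) = 22861 + √(-7205) = 22861 + I*√7205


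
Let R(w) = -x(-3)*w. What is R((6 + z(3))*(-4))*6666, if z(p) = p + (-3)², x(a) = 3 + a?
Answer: 0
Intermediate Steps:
z(p) = 9 + p (z(p) = p + 9 = 9 + p)
R(w) = 0 (R(w) = -(3 - 3)*w = -0*w = -1*0 = 0)
R((6 + z(3))*(-4))*6666 = 0*6666 = 0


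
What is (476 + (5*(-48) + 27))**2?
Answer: 69169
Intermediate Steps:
(476 + (5*(-48) + 27))**2 = (476 + (-240 + 27))**2 = (476 - 213)**2 = 263**2 = 69169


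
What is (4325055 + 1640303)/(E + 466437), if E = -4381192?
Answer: -5965358/3914755 ≈ -1.5238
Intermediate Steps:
(4325055 + 1640303)/(E + 466437) = (4325055 + 1640303)/(-4381192 + 466437) = 5965358/(-3914755) = 5965358*(-1/3914755) = -5965358/3914755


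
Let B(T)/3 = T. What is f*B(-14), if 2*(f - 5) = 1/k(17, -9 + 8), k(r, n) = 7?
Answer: -213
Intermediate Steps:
B(T) = 3*T
f = 71/14 (f = 5 + (½)/7 = 5 + (½)*(⅐) = 5 + 1/14 = 71/14 ≈ 5.0714)
f*B(-14) = 71*(3*(-14))/14 = (71/14)*(-42) = -213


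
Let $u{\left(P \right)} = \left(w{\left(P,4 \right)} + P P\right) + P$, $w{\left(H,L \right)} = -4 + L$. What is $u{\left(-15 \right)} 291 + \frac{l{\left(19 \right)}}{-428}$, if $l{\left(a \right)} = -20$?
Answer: $\frac{6538775}{107} \approx 61110.0$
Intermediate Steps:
$u{\left(P \right)} = P + P^{2}$ ($u{\left(P \right)} = \left(\left(-4 + 4\right) + P P\right) + P = \left(0 + P^{2}\right) + P = P^{2} + P = P + P^{2}$)
$u{\left(-15 \right)} 291 + \frac{l{\left(19 \right)}}{-428} = - 15 \left(1 - 15\right) 291 - \frac{20}{-428} = \left(-15\right) \left(-14\right) 291 - - \frac{5}{107} = 210 \cdot 291 + \frac{5}{107} = 61110 + \frac{5}{107} = \frac{6538775}{107}$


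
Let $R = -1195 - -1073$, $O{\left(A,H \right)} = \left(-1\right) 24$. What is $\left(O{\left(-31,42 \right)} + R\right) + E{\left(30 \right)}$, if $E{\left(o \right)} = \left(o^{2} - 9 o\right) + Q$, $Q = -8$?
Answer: $476$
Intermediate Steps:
$O{\left(A,H \right)} = -24$
$E{\left(o \right)} = -8 + o^{2} - 9 o$ ($E{\left(o \right)} = \left(o^{2} - 9 o\right) - 8 = -8 + o^{2} - 9 o$)
$R = -122$ ($R = -1195 + 1073 = -122$)
$\left(O{\left(-31,42 \right)} + R\right) + E{\left(30 \right)} = \left(-24 - 122\right) - \left(278 - 900\right) = -146 - -622 = -146 + 622 = 476$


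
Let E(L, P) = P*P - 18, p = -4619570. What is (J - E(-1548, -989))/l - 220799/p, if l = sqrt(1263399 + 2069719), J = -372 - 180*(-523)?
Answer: 220799/4619570 - 884335*sqrt(3333118)/3333118 ≈ -484.34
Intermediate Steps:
J = 93768 (J = -372 + 94140 = 93768)
E(L, P) = -18 + P**2 (E(L, P) = P**2 - 18 = -18 + P**2)
l = sqrt(3333118) ≈ 1825.7
(J - E(-1548, -989))/l - 220799/p = (93768 - (-18 + (-989)**2))/(sqrt(3333118)) - 220799/(-4619570) = (93768 - (-18 + 978121))*(sqrt(3333118)/3333118) - 220799*(-1/4619570) = (93768 - 1*978103)*(sqrt(3333118)/3333118) + 220799/4619570 = (93768 - 978103)*(sqrt(3333118)/3333118) + 220799/4619570 = -884335*sqrt(3333118)/3333118 + 220799/4619570 = 220799/4619570 - 884335*sqrt(3333118)/3333118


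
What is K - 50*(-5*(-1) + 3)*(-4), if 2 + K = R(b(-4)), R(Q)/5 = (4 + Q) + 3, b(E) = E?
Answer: 1613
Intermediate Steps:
R(Q) = 35 + 5*Q (R(Q) = 5*((4 + Q) + 3) = 5*(7 + Q) = 35 + 5*Q)
K = 13 (K = -2 + (35 + 5*(-4)) = -2 + (35 - 20) = -2 + 15 = 13)
K - 50*(-5*(-1) + 3)*(-4) = 13 - 50*(-5*(-1) + 3)*(-4) = 13 - 50*(5 + 3)*(-4) = 13 - 400*(-4) = 13 - 50*(-32) = 13 + 1600 = 1613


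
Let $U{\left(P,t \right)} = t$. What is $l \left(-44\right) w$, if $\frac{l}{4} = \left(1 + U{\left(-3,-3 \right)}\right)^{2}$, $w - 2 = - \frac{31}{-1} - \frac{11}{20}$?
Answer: $- \frac{114224}{5} \approx -22845.0$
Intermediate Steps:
$w = \frac{649}{20}$ ($w = 2 - \left(-31 + \frac{11}{20}\right) = 2 - - \frac{609}{20} = 2 + \left(31 - \frac{11}{20}\right) = 2 + \frac{609}{20} = \frac{649}{20} \approx 32.45$)
$l = 16$ ($l = 4 \left(1 - 3\right)^{2} = 4 \left(-2\right)^{2} = 4 \cdot 4 = 16$)
$l \left(-44\right) w = 16 \left(-44\right) \frac{649}{20} = \left(-704\right) \frac{649}{20} = - \frac{114224}{5}$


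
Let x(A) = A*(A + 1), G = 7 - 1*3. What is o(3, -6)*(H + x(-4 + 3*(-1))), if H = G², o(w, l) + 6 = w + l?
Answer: -522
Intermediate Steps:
o(w, l) = -6 + l + w (o(w, l) = -6 + (w + l) = -6 + (l + w) = -6 + l + w)
G = 4 (G = 7 - 3 = 4)
H = 16 (H = 4² = 16)
x(A) = A*(1 + A)
o(3, -6)*(H + x(-4 + 3*(-1))) = (-6 - 6 + 3)*(16 + (-4 + 3*(-1))*(1 + (-4 + 3*(-1)))) = -9*(16 + (-4 - 3)*(1 + (-4 - 3))) = -9*(16 - 7*(1 - 7)) = -9*(16 - 7*(-6)) = -9*(16 + 42) = -9*58 = -522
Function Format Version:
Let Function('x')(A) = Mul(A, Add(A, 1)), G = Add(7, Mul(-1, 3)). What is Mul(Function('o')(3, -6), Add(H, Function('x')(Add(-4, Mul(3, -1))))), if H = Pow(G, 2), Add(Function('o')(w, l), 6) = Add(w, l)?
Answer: -522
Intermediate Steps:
Function('o')(w, l) = Add(-6, l, w) (Function('o')(w, l) = Add(-6, Add(w, l)) = Add(-6, Add(l, w)) = Add(-6, l, w))
G = 4 (G = Add(7, -3) = 4)
H = 16 (H = Pow(4, 2) = 16)
Function('x')(A) = Mul(A, Add(1, A))
Mul(Function('o')(3, -6), Add(H, Function('x')(Add(-4, Mul(3, -1))))) = Mul(Add(-6, -6, 3), Add(16, Mul(Add(-4, Mul(3, -1)), Add(1, Add(-4, Mul(3, -1)))))) = Mul(-9, Add(16, Mul(Add(-4, -3), Add(1, Add(-4, -3))))) = Mul(-9, Add(16, Mul(-7, Add(1, -7)))) = Mul(-9, Add(16, Mul(-7, -6))) = Mul(-9, Add(16, 42)) = Mul(-9, 58) = -522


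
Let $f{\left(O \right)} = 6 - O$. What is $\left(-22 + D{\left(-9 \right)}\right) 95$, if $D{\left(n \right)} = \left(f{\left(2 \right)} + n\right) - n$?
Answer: $-1710$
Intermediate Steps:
$D{\left(n \right)} = 4$ ($D{\left(n \right)} = \left(\left(6 - 2\right) + n\right) - n = \left(4 + n\right) - n = 4$)
$\left(-22 + D{\left(-9 \right)}\right) 95 = \left(-22 + 4\right) 95 = \left(-18\right) 95 = -1710$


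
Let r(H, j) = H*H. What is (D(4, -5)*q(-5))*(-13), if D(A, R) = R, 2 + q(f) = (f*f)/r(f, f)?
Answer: -65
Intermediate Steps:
r(H, j) = H²
q(f) = -1 (q(f) = -2 + (f*f)/(f²) = -2 + f²/f² = -2 + 1 = -1)
(D(4, -5)*q(-5))*(-13) = -5*(-1)*(-13) = 5*(-13) = -65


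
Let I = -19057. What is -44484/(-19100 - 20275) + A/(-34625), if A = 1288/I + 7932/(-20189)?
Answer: 1580290031955568/1398776808463125 ≈ 1.1298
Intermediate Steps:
A = -177163556/384741773 (A = 1288/(-19057) + 7932/(-20189) = 1288*(-1/19057) + 7932*(-1/20189) = -1288/19057 - 7932/20189 = -177163556/384741773 ≈ -0.46047)
-44484/(-19100 - 20275) + A/(-34625) = -44484/(-19100 - 20275) - 177163556/384741773/(-34625) = -44484/(-39375) - 177163556/384741773*(-1/34625) = -44484*(-1/39375) + 177163556/13321683890125 = 14828/13125 + 177163556/13321683890125 = 1580290031955568/1398776808463125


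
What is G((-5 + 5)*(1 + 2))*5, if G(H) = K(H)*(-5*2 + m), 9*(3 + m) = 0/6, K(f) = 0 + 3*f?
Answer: 0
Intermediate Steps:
K(f) = 3*f
m = -3 (m = -3 + (0/6)/9 = -3 + (0*(⅙))/9 = -3 + (⅑)*0 = -3 + 0 = -3)
G(H) = -39*H (G(H) = (3*H)*(-5*2 - 3) = (3*H)*(-10 - 3) = (3*H)*(-13) = -39*H)
G((-5 + 5)*(1 + 2))*5 = -39*(-5 + 5)*(1 + 2)*5 = -0*3*5 = -39*0*5 = 0*5 = 0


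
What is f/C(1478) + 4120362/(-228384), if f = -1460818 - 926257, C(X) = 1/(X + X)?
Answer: -89528985894509/12688 ≈ -7.0562e+9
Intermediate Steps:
C(X) = 1/(2*X)
f = -2387075
f/C(1478) + 4120362/(-228384) = -2387075/((½)/1478) + 4120362/(-228384) = -2387075/((½)*(1/1478)) + 4120362*(-1/228384) = -2387075/1/2956 - 228909/12688 = -2387075*2956 - 228909/12688 = -7056193700 - 228909/12688 = -89528985894509/12688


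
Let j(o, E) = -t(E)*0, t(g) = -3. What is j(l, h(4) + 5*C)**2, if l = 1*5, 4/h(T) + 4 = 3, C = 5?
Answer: 0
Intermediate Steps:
h(T) = -4 (h(T) = 4/(-4 + 3) = 4/(-1) = 4*(-1) = -4)
l = 5
j(o, E) = 0 (j(o, E) = -1*(-3)*0 = 3*0 = 0)
j(l, h(4) + 5*C)**2 = 0**2 = 0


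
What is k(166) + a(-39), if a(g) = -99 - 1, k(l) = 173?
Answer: 73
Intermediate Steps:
a(g) = -100
k(166) + a(-39) = 173 - 100 = 73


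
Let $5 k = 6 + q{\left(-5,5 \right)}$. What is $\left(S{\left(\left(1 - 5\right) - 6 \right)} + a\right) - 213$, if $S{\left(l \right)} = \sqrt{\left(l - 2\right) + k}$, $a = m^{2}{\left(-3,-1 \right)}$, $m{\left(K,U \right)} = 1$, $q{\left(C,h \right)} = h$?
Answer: $-212 + \frac{7 i \sqrt{5}}{5} \approx -212.0 + 3.1305 i$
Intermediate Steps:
$a = 1$ ($a = 1^{2} = 1$)
$k = \frac{11}{5}$ ($k = \frac{6 + 5}{5} = \frac{1}{5} \cdot 11 = \frac{11}{5} \approx 2.2$)
$S{\left(l \right)} = \sqrt{\frac{1}{5} + l}$ ($S{\left(l \right)} = \sqrt{\left(l - 2\right) + \frac{11}{5}} = \sqrt{\left(-2 + l\right) + \frac{11}{5}} = \sqrt{\frac{1}{5} + l}$)
$\left(S{\left(\left(1 - 5\right) - 6 \right)} + a\right) - 213 = \left(\frac{\sqrt{5 + 25 \left(\left(1 - 5\right) - 6\right)}}{5} + 1\right) - 213 = \left(\frac{\sqrt{5 + 25 \left(-4 - 6\right)}}{5} + 1\right) - 213 = \left(\frac{\sqrt{5 + 25 \left(-10\right)}}{5} + 1\right) - 213 = \left(\frac{\sqrt{5 - 250}}{5} + 1\right) - 213 = \left(\frac{\sqrt{-245}}{5} + 1\right) - 213 = \left(\frac{7 i \sqrt{5}}{5} + 1\right) - 213 = \left(1 + \frac{7 i \sqrt{5}}{5}\right) - 213 = -212 + \frac{7 i \sqrt{5}}{5}$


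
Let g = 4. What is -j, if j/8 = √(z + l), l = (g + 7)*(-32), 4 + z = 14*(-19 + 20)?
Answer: -24*I*√38 ≈ -147.95*I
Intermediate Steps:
z = 10 (z = -4 + 14*(-19 + 20) = -4 + 14*1 = -4 + 14 = 10)
l = -352 (l = (4 + 7)*(-32) = 11*(-32) = -352)
j = 24*I*√38 (j = 8*√(10 - 352) = 8*√(-342) = 8*(3*I*√38) = 24*I*√38 ≈ 147.95*I)
-j = -24*I*√38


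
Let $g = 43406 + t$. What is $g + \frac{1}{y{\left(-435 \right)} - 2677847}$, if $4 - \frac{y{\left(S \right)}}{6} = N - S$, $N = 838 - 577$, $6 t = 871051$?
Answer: $\frac{3034647002507}{16091994} \approx 1.8858 \cdot 10^{5}$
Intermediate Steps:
$t = \frac{871051}{6}$ ($t = \frac{1}{6} \cdot 871051 = \frac{871051}{6} \approx 1.4518 \cdot 10^{5}$)
$N = 261$ ($N = 838 - 577 = 261$)
$y{\left(S \right)} = -1542 + 6 S$ ($y{\left(S \right)} = 24 - 6 \left(261 - S\right) = 24 + \left(-1566 + 6 S\right) = -1542 + 6 S$)
$g = \frac{1131487}{6}$ ($g = 43406 + \frac{871051}{6} = \frac{1131487}{6} \approx 1.8858 \cdot 10^{5}$)
$g + \frac{1}{y{\left(-435 \right)} - 2677847} = \frac{1131487}{6} + \frac{1}{\left(-1542 + 6 \left(-435\right)\right) - 2677847} = \frac{1131487}{6} + \frac{1}{\left(-1542 - 2610\right) - 2677847} = \frac{1131487}{6} + \frac{1}{-4152 - 2677847} = \frac{1131487}{6} + \frac{1}{-2681999} = \frac{1131487}{6} - \frac{1}{2681999} = \frac{3034647002507}{16091994}$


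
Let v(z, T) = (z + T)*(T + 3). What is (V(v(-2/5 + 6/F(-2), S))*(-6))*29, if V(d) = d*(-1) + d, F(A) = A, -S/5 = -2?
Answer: 0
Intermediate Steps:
S = 10 (S = -5*(-2) = 10)
v(z, T) = (3 + T)*(T + z) (v(z, T) = (T + z)*(3 + T) = (3 + T)*(T + z))
V(d) = 0 (V(d) = -d + d = 0)
(V(v(-2/5 + 6/F(-2), S))*(-6))*29 = (0*(-6))*29 = 0*29 = 0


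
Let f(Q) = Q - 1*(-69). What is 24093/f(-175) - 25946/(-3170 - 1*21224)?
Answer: -292487183/1292882 ≈ -226.23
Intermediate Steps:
f(Q) = 69 + Q (f(Q) = Q + 69 = 69 + Q)
24093/f(-175) - 25946/(-3170 - 1*21224) = 24093/(69 - 175) - 25946/(-3170 - 1*21224) = 24093/(-106) - 25946/(-3170 - 21224) = 24093*(-1/106) - 25946/(-24394) = -24093/106 - 25946*(-1/24394) = -24093/106 + 12973/12197 = -292487183/1292882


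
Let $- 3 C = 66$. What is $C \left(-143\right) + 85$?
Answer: $3231$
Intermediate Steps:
$C = -22$ ($C = \left(- \frac{1}{3}\right) 66 = -22$)
$C \left(-143\right) + 85 = \left(-22\right) \left(-143\right) + 85 = 3146 + 85 = 3231$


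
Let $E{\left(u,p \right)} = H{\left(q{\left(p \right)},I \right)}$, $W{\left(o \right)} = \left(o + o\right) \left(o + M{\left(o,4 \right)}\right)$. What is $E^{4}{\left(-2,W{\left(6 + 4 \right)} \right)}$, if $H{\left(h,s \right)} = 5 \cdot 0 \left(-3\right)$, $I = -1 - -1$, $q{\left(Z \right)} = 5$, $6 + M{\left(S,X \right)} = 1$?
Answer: $0$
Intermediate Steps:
$M{\left(S,X \right)} = -5$ ($M{\left(S,X \right)} = -6 + 1 = -5$)
$I = 0$ ($I = -1 + 1 = 0$)
$W{\left(o \right)} = 2 o \left(-5 + o\right)$ ($W{\left(o \right)} = \left(o + o\right) \left(o - 5\right) = 2 o \left(-5 + o\right)$)
$H{\left(h,s \right)} = 0$ ($H{\left(h,s \right)} = 0 \left(-3\right) = 0$)
$E{\left(u,p \right)} = 0$
$E^{4}{\left(-2,W{\left(6 + 4 \right)} \right)} = 0^{4} = 0$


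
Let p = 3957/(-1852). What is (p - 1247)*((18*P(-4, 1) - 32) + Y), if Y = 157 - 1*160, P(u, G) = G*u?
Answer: 247533907/1852 ≈ 1.3366e+5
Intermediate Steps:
p = -3957/1852 (p = 3957*(-1/1852) = -3957/1852 ≈ -2.1366)
Y = -3 (Y = 157 - 160 = -3)
(p - 1247)*((18*P(-4, 1) - 32) + Y) = (-3957/1852 - 1247)*((18*(1*(-4)) - 32) - 3) = -2313401*((18*(-4) - 32) - 3)/1852 = -2313401*((-72 - 32) - 3)/1852 = -2313401*(-104 - 3)/1852 = -2313401/1852*(-107) = 247533907/1852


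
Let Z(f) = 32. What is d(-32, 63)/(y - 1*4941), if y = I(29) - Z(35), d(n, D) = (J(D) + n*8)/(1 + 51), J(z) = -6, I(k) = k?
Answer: 131/128544 ≈ 0.0010191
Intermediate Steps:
d(n, D) = -3/26 + 2*n/13 (d(n, D) = (-6 + n*8)/(1 + 51) = (-6 + 8*n)/52 = (-6 + 8*n)*(1/52) = -3/26 + 2*n/13)
y = -3 (y = 29 - 1*32 = 29 - 32 = -3)
d(-32, 63)/(y - 1*4941) = (-3/26 + (2/13)*(-32))/(-3 - 1*4941) = (-3/26 - 64/13)/(-3 - 4941) = -131/26/(-4944) = -131/26*(-1/4944) = 131/128544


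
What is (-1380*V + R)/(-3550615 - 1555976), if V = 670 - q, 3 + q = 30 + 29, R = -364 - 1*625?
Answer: 121187/729513 ≈ 0.16612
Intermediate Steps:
R = -989 (R = -364 - 625 = -989)
q = 56 (q = -3 + (30 + 29) = -3 + 59 = 56)
V = 614 (V = 670 - 1*56 = 670 - 56 = 614)
(-1380*V + R)/(-3550615 - 1555976) = (-1380*614 - 989)/(-3550615 - 1555976) = (-847320 - 989)/(-5106591) = -848309*(-1/5106591) = 121187/729513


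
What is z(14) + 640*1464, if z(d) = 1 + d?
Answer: 936975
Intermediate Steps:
z(14) + 640*1464 = (1 + 14) + 640*1464 = 15 + 936960 = 936975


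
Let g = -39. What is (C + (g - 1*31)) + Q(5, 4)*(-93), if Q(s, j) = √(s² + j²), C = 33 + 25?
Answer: -12 - 93*√41 ≈ -607.49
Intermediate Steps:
C = 58
Q(s, j) = √(j² + s²)
(C + (g - 1*31)) + Q(5, 4)*(-93) = (58 + (-39 - 1*31)) + √(4² + 5²)*(-93) = (58 + (-39 - 31)) + √(16 + 25)*(-93) = (58 - 70) + √41*(-93) = -12 - 93*√41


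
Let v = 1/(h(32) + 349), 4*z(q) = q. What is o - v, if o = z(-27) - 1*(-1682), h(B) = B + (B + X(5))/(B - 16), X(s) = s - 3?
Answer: 20538533/12260 ≈ 1675.2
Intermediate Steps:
X(s) = -3 + s
z(q) = q/4
h(B) = B + (2 + B)/(-16 + B) (h(B) = B + (B + (-3 + 5))/(B - 16) = B + (B + 2)/(-16 + B) = B + (2 + B)/(-16 + B))
v = 8/3065 (v = 1/((2 + 32² - 15*32)/(-16 + 32) + 349) = 1/((2 + 1024 - 480)/16 + 349) = 1/((1/16)*546 + 349) = 1/(273/8 + 349) = 1/(3065/8) = 8/3065 ≈ 0.0026101)
o = 6701/4 (o = (¼)*(-27) - 1*(-1682) = -27/4 + 1682 = 6701/4 ≈ 1675.3)
o - v = 6701/4 - 1*8/3065 = 6701/4 - 8/3065 = 20538533/12260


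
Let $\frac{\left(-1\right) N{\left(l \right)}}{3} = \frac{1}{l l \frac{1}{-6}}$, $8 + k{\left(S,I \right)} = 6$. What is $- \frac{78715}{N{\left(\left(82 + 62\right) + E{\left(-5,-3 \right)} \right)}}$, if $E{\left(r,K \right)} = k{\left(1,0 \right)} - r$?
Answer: $- \frac{188994715}{2} \approx -9.4497 \cdot 10^{7}$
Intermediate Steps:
$k{\left(S,I \right)} = -2$ ($k{\left(S,I \right)} = -8 + 6 = -2$)
$E{\left(r,K \right)} = -2 - r$
$N{\left(l \right)} = \frac{18}{l^{2}}$ ($N{\left(l \right)} = - \frac{3}{l l \frac{1}{-6}} = - \frac{3}{l^{2} \left(- \frac{1}{6}\right)} = - \frac{3}{\left(- \frac{1}{6}\right) l^{2}} = - 3 \left(- \frac{6}{l^{2}}\right) = \frac{18}{l^{2}}$)
$- \frac{78715}{N{\left(\left(82 + 62\right) + E{\left(-5,-3 \right)} \right)}} = - \frac{78715}{18 \frac{1}{\left(\left(82 + 62\right) - -3\right)^{2}}} = - \frac{78715}{18 \frac{1}{\left(144 + \left(-2 + 5\right)\right)^{2}}} = - \frac{78715}{18 \frac{1}{\left(144 + 3\right)^{2}}} = - \frac{78715}{18 \cdot \frac{1}{21609}} = - \frac{78715}{\frac{2}{2401}} = \left(-78715\right) \frac{2401}{2} = - \frac{188994715}{2}$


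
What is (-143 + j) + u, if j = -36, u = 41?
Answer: -138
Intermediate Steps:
(-143 + j) + u = (-143 - 36) + 41 = -179 + 41 = -138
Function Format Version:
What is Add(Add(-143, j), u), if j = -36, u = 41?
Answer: -138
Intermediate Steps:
Add(Add(-143, j), u) = Add(Add(-143, -36), 41) = Add(-179, 41) = -138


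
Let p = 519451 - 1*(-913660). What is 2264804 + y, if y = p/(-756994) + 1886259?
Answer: 3142328351511/756994 ≈ 4.1511e+6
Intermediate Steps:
p = 1433111 (p = 519451 + 913660 = 1433111)
y = 1427885312335/756994 (y = 1433111/(-756994) + 1886259 = 1433111*(-1/756994) + 1886259 = -1433111/756994 + 1886259 = 1427885312335/756994 ≈ 1.8863e+6)
2264804 + y = 2264804 + 1427885312335/756994 = 3142328351511/756994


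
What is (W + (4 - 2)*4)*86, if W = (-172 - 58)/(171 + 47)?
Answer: 65102/109 ≈ 597.27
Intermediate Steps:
W = -115/109 (W = -230/218 = -230*1/218 = -115/109 ≈ -1.0550)
(W + (4 - 2)*4)*86 = (-115/109 + (4 - 2)*4)*86 = (-115/109 + 2*4)*86 = (-115/109 + 8)*86 = (757/109)*86 = 65102/109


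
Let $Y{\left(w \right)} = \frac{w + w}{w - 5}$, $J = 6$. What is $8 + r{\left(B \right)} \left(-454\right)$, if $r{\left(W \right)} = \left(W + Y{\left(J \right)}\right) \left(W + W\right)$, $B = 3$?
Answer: $-40852$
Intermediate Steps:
$Y{\left(w \right)} = \frac{2 w}{-5 + w}$
$r{\left(W \right)} = 2 W \left(12 + W\right)$ ($r{\left(W \right)} = \left(W + 2 \cdot 6 \frac{1}{-5 + 6}\right) \left(W + W\right) = \left(W + 2 \cdot 6 \cdot 1^{-1}\right) 2 W = \left(W + 2 \cdot 6 \cdot 1\right) 2 W = \left(W + 12\right) 2 W = \left(12 + W\right) 2 W = 2 W \left(12 + W\right)$)
$8 + r{\left(B \right)} \left(-454\right) = 8 + 2 \cdot 3 \left(12 + 3\right) \left(-454\right) = 8 + 2 \cdot 3 \cdot 15 \left(-454\right) = 8 + 90 \left(-454\right) = 8 - 40860 = -40852$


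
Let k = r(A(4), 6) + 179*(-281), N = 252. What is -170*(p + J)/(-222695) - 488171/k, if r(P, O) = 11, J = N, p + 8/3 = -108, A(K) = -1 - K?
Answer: 65952896315/6719331696 ≈ 9.8154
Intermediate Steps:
p = -332/3 (p = -8/3 - 108 = -332/3 ≈ -110.67)
J = 252
k = -50288 (k = 11 + 179*(-281) = 11 - 50299 = -50288)
-170*(p + J)/(-222695) - 488171/k = -170*(-332/3 + 252)/(-222695) - 488171/(-50288) = -170*424/3*(-1/222695) - 488171*(-1/50288) = -72080/3*(-1/222695) + 488171/50288 = 14416/133617 + 488171/50288 = 65952896315/6719331696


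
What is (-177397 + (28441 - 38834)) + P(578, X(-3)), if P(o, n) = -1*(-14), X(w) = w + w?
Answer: -187776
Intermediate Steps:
X(w) = 2*w
P(o, n) = 14
(-177397 + (28441 - 38834)) + P(578, X(-3)) = (-177397 + (28441 - 38834)) + 14 = (-177397 - 10393) + 14 = -187790 + 14 = -187776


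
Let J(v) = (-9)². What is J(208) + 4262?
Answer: 4343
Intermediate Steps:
J(v) = 81
J(208) + 4262 = 81 + 4262 = 4343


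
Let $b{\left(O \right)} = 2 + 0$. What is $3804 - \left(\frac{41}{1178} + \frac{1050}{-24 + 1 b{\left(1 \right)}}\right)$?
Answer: $\frac{49910231}{12958} \approx 3851.7$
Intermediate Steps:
$b{\left(O \right)} = 2$
$3804 - \left(\frac{41}{1178} + \frac{1050}{-24 + 1 b{\left(1 \right)}}\right) = 3804 - \left(\frac{41}{1178} + \frac{1050}{-24 + 1 \cdot 2}\right) = 3804 - \left(\frac{41}{1178} + \frac{1050}{-24 + 2}\right) = 3804 - \left(\frac{41}{1178} + \frac{1050}{-22}\right) = 3804 - - \frac{617999}{12958} = 3804 + \left(- \frac{41}{1178} + \frac{525}{11}\right) = 3804 + \frac{617999}{12958} = \frac{49910231}{12958}$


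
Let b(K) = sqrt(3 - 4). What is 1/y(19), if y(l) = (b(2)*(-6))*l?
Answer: I/114 ≈ 0.0087719*I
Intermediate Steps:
b(K) = I (b(K) = sqrt(-1) = I)
y(l) = -6*I*l (y(l) = (I*(-6))*l = (-6*I)*l = -6*I*l)
1/y(19) = 1/(-6*I*19) = 1/(-114*I) = I/114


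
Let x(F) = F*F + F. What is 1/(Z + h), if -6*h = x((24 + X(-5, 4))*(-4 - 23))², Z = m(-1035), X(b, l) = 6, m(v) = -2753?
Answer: -1/71567500103 ≈ -1.3973e-11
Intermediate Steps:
Z = -2753
x(F) = F + F² (x(F) = F² + F = F + F²)
h = -71567497350 (h = -(1 + (24 + 6)*(-4 - 23))²*(-4 - 23)²*(24 + 6)²/6 = -656100*(1 + 30*(-27))²/6 = -656100*(1 - 810)²/6 = -(-810*(-809))²/6 = -⅙*655290² = -⅙*429404984100 = -71567497350)
1/(Z + h) = 1/(-2753 - 71567497350) = 1/(-71567500103) = -1/71567500103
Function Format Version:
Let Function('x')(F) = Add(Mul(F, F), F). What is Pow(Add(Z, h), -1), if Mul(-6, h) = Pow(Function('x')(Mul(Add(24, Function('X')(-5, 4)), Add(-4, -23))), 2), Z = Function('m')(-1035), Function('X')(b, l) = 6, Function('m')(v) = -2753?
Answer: Rational(-1, 71567500103) ≈ -1.3973e-11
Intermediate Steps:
Z = -2753
Function('x')(F) = Add(F, Pow(F, 2)) (Function('x')(F) = Add(Pow(F, 2), F) = Add(F, Pow(F, 2)))
h = -71567497350 (h = Mul(Rational(-1, 6), Pow(Mul(Mul(Add(24, 6), Add(-4, -23)), Add(1, Mul(Add(24, 6), Add(-4, -23)))), 2)) = Mul(Rational(-1, 6), Pow(Mul(Mul(30, -27), Add(1, Mul(30, -27))), 2)) = Mul(Rational(-1, 6), Pow(Mul(-810, Add(1, -810)), 2)) = Mul(Rational(-1, 6), Pow(Mul(-810, -809), 2)) = Mul(Rational(-1, 6), Pow(655290, 2)) = Mul(Rational(-1, 6), 429404984100) = -71567497350)
Pow(Add(Z, h), -1) = Pow(Add(-2753, -71567497350), -1) = Pow(-71567500103, -1) = Rational(-1, 71567500103)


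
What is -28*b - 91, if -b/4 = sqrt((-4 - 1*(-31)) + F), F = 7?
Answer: -91 + 112*sqrt(34) ≈ 562.07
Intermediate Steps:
b = -4*sqrt(34) (b = -4*sqrt((-4 - 1*(-31)) + 7) = -4*sqrt((-4 + 31) + 7) = -4*sqrt(27 + 7) = -4*sqrt(34) ≈ -23.324)
-28*b - 91 = -(-112)*sqrt(34) - 91 = 112*sqrt(34) - 91 = -91 + 112*sqrt(34)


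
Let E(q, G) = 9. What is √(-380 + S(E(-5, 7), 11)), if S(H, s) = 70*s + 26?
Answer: 4*√26 ≈ 20.396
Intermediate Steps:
S(H, s) = 26 + 70*s
√(-380 + S(E(-5, 7), 11)) = √(-380 + (26 + 70*11)) = √(-380 + (26 + 770)) = √(-380 + 796) = √416 = 4*√26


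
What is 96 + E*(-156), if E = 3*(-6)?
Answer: 2904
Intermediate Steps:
E = -18
96 + E*(-156) = 96 - 18*(-156) = 96 + 2808 = 2904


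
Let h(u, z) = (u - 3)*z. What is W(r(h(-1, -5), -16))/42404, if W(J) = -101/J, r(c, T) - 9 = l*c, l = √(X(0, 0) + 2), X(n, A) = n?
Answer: 909/30488476 - 505*√2/7622119 ≈ -6.3883e-5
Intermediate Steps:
l = √2 (l = √(0 + 2) = √2 ≈ 1.4142)
h(u, z) = z*(-3 + u) (h(u, z) = (-3 + u)*z = z*(-3 + u))
r(c, T) = 9 + c*√2 (r(c, T) = 9 + √2*c = 9 + c*√2)
W(r(h(-1, -5), -16))/42404 = -101/(9 + (-5*(-3 - 1))*√2)/42404 = -101/(9 + (-5*(-4))*√2)*(1/42404) = -101/(9 + 20*√2)*(1/42404) = -101/(42404*(9 + 20*√2))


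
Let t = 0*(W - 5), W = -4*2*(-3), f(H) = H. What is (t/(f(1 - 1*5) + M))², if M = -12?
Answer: 0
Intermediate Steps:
W = 24 (W = -8*(-3) = 24)
t = 0 (t = 0*(24 - 5) = 0*19 = 0)
(t/(f(1 - 1*5) + M))² = (0/((1 - 1*5) - 12))² = (0/((1 - 5) - 12))² = (0/(-4 - 12))² = (0/(-16))² = (-1/16*0)² = 0² = 0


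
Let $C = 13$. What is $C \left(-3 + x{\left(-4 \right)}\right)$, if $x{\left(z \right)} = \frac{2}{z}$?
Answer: $- \frac{91}{2} \approx -45.5$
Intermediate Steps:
$C \left(-3 + x{\left(-4 \right)}\right) = 13 \left(-3 + \frac{2}{-4}\right) = 13 \left(-3 + 2 \left(- \frac{1}{4}\right)\right) = 13 \left(-3 - \frac{1}{2}\right) = 13 \left(- \frac{7}{2}\right) = - \frac{91}{2}$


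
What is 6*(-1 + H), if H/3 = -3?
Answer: -60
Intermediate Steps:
H = -9 (H = 3*(-3) = -9)
6*(-1 + H) = 6*(-1 - 9) = 6*(-10) = -60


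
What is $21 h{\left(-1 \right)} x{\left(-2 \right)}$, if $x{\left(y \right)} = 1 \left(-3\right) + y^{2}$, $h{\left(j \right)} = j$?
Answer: $-21$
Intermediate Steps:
$x{\left(y \right)} = -3 + y^{2}$
$21 h{\left(-1 \right)} x{\left(-2 \right)} = 21 \left(-1\right) \left(-3 + \left(-2\right)^{2}\right) = - 21 \left(-3 + 4\right) = \left(-21\right) 1 = -21$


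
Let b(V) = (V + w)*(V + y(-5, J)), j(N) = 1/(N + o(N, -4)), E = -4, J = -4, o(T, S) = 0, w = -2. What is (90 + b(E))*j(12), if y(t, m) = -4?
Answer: 23/2 ≈ 11.500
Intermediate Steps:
j(N) = 1/N (j(N) = 1/(N + 0) = 1/N)
b(V) = (-4 + V)*(-2 + V) (b(V) = (V - 2)*(V - 4) = (-2 + V)*(-4 + V) = (-4 + V)*(-2 + V))
(90 + b(E))*j(12) = (90 + (8 + (-4)**2 - 6*(-4)))/12 = (90 + (8 + 16 + 24))*(1/12) = (90 + 48)*(1/12) = 138*(1/12) = 23/2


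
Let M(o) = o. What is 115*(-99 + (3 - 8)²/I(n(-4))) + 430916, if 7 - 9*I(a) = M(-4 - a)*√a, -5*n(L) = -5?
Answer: 1686749/4 ≈ 4.2169e+5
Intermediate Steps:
n(L) = 1 (n(L) = -⅕*(-5) = 1)
I(a) = 7/9 - √a*(-4 - a)/9 (I(a) = 7/9 - (-4 - a)*√a/9 = 7/9 - √a*(-4 - a)/9)
115*(-99 + (3 - 8)²/I(n(-4))) + 430916 = 115*(-99 + (3 - 8)²/(7/9 + √1*(4 + 1)/9)) + 430916 = 115*(-99 + (-5)²/(7/9 + (⅑)*1*5)) + 430916 = 115*(-99 + 25/(7/9 + 5/9)) + 430916 = 115*(-99 + 25/(4/3)) + 430916 = 115*(-99 + 25*(¾)) + 430916 = 115*(-99 + 75/4) + 430916 = 115*(-321/4) + 430916 = -36915/4 + 430916 = 1686749/4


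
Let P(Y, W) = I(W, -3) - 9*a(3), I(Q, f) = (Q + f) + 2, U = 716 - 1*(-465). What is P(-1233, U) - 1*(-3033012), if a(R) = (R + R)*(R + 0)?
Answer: 3034030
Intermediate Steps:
U = 1181 (U = 716 + 465 = 1181)
a(R) = 2*R² (a(R) = (2*R)*R = 2*R²)
I(Q, f) = 2 + Q + f
P(Y, W) = -163 + W (P(Y, W) = (2 + W - 3) - 18*3² = (-1 + W) - 18*9 = (-1 + W) - 9*18 = (-1 + W) - 162 = -163 + W)
P(-1233, U) - 1*(-3033012) = (-163 + 1181) - 1*(-3033012) = 1018 + 3033012 = 3034030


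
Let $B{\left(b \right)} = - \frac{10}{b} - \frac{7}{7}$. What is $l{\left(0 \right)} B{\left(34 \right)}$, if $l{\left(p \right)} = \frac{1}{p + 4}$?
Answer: $- \frac{11}{34} \approx -0.32353$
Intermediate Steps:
$B{\left(b \right)} = -1 - \frac{10}{b}$ ($B{\left(b \right)} = - \frac{10}{b} - 1 = -1 - \frac{10}{b}$)
$l{\left(p \right)} = \frac{1}{4 + p}$
$l{\left(0 \right)} B{\left(34 \right)} = \frac{\frac{1}{34} \left(-10 - 34\right)}{4 + 0} = \frac{\frac{1}{34} \left(-10 - 34\right)}{4} = \frac{\frac{1}{34} \left(-44\right)}{4} = \frac{1}{4} \left(- \frac{22}{17}\right) = - \frac{11}{34}$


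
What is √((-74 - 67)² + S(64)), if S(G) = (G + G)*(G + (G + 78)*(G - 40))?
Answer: √464297 ≈ 681.39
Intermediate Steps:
S(G) = 2*G*(G + (-40 + G)*(78 + G)) (S(G) = (2*G)*(G + (78 + G)*(-40 + G)) = (2*G)*(G + (-40 + G)*(78 + G)) = 2*G*(G + (-40 + G)*(78 + G)))
√((-74 - 67)² + S(64)) = √((-74 - 67)² + 2*64*(-3120 + 64² + 39*64)) = √((-141)² + 2*64*(-3120 + 4096 + 2496)) = √(19881 + 2*64*3472) = √(19881 + 444416) = √464297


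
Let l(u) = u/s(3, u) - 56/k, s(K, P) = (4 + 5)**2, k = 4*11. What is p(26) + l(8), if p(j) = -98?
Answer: -88364/891 ≈ -99.174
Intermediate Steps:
k = 44
s(K, P) = 81 (s(K, P) = 9**2 = 81)
l(u) = -14/11 + u/81 (l(u) = u/81 - 56/44 = u*(1/81) - 56*1/44 = u/81 - 14/11 = -14/11 + u/81)
p(26) + l(8) = -98 + (-14/11 + (1/81)*8) = -98 + (-14/11 + 8/81) = -98 - 1046/891 = -88364/891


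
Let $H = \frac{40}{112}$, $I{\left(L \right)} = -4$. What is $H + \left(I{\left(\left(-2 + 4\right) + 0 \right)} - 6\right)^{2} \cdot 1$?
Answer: $\frac{1405}{14} \approx 100.36$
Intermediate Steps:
$H = \frac{5}{14}$ ($H = 40 \cdot \frac{1}{112} = \frac{5}{14} \approx 0.35714$)
$H + \left(I{\left(\left(-2 + 4\right) + 0 \right)} - 6\right)^{2} \cdot 1 = \frac{5}{14} + \left(-4 - 6\right)^{2} \cdot 1 = \frac{5}{14} + \left(-10\right)^{2} \cdot 1 = \frac{5}{14} + 100 \cdot 1 = \frac{5}{14} + 100 = \frac{1405}{14}$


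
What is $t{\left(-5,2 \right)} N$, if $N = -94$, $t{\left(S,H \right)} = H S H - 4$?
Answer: $2256$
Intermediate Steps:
$t{\left(S,H \right)} = -4 + S H^{2}$ ($t{\left(S,H \right)} = S H^{2} - 4 = -4 + S H^{2}$)
$t{\left(-5,2 \right)} N = \left(-4 - 5 \cdot 2^{2}\right) \left(-94\right) = \left(-4 - 20\right) \left(-94\right) = \left(-24\right) \left(-94\right) = 2256$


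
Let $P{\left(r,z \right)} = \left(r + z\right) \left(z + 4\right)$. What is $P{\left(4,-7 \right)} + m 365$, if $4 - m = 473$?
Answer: $-171176$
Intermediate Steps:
$m = -469$ ($m = 4 - 473 = -469$)
$P{\left(r,z \right)} = \left(4 + z\right) \left(r + z\right)$ ($P{\left(r,z \right)} = \left(r + z\right) \left(4 + z\right) = \left(4 + z\right) \left(r + z\right)$)
$P{\left(4,-7 \right)} + m 365 = \left(\left(-7\right)^{2} + 4 \cdot 4 + 4 \left(-7\right) + 4 \left(-7\right)\right) - 171185 = \left(49 + 16 - 28 - 28\right) - 171185 = 9 - 171185 = -171176$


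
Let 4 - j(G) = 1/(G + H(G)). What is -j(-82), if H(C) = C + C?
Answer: -985/246 ≈ -4.0041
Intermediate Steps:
H(C) = 2*C
j(G) = 4 - 1/(3*G) (j(G) = 4 - 1/(G + 2*G) = 4 - 1/(3*G))
-j(-82) = -(4 - ⅓/(-82)) = -(4 - ⅓*(-1/82)) = -(4 + 1/246) = -1*985/246 = -985/246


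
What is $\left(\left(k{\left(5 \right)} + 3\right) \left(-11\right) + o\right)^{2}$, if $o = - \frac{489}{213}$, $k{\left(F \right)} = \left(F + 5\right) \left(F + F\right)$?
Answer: $\frac{6497327236}{5041} \approx 1.2889 \cdot 10^{6}$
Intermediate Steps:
$k{\left(F \right)} = 2 F \left(5 + F\right)$ ($k{\left(F \right)} = \left(5 + F\right) 2 F = 2 F \left(5 + F\right)$)
$o = - \frac{163}{71}$ ($o = \left(-489\right) \frac{1}{213} = - \frac{163}{71} \approx -2.2958$)
$\left(\left(k{\left(5 \right)} + 3\right) \left(-11\right) + o\right)^{2} = \left(\left(2 \cdot 5 \left(5 + 5\right) + 3\right) \left(-11\right) - \frac{163}{71}\right)^{2} = \left(\left(2 \cdot 5 \cdot 10 + 3\right) \left(-11\right) - \frac{163}{71}\right)^{2} = \left(\left(100 + 3\right) \left(-11\right) - \frac{163}{71}\right)^{2} = \left(103 \left(-11\right) - \frac{163}{71}\right)^{2} = \left(-1133 - \frac{163}{71}\right)^{2} = \left(- \frac{80606}{71}\right)^{2} = \frac{6497327236}{5041}$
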